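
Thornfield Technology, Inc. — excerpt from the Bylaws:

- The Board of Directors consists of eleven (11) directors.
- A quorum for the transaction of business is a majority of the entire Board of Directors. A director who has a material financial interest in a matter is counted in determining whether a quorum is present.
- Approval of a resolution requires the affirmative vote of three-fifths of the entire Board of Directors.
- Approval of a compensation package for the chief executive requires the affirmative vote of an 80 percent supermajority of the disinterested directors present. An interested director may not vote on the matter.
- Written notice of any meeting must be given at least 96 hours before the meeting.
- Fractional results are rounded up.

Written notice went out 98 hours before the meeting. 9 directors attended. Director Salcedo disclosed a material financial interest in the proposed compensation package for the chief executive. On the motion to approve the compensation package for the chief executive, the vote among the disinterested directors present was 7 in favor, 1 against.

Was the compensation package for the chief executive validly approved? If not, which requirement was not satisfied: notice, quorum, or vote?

Notice: 98 hours given; 96 required (98 ≥ 96). Satisfied.
Quorum: 9 present (interested directors count toward quorum); quorum is 6. Satisfied.
Vote: the compensation package for the chief executive requires four-fifths of the disinterested directors present (9 − 1 = 8). 4/5 of 8 = 6.40, rounded up to 7, so 7 affirmative votes are needed; 7 voted in favor. Satisfied.

Valid — all requirements satisfied.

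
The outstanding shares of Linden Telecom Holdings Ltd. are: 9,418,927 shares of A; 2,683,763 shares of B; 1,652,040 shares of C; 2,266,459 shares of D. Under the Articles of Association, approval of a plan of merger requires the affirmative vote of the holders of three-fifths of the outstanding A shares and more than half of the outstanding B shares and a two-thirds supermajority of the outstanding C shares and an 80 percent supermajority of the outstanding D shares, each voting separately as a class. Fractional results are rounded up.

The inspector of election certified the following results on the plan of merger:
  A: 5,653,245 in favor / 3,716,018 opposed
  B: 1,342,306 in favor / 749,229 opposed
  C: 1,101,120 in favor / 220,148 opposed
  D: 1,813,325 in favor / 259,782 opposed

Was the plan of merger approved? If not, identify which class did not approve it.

A: 3/5 of 9418927 = 5651356.20, rounded up to 5651357; 5,651,357 required, 5,653,245 in favor — approved.
B: a majority of 2683763 is 1341882; 1,341,882 required, 1,342,306 in favor — approved.
C: 2/3 of 1652040 = 1101360; 1,101,360 required, 1,101,120 in favor — not approved.
D: 4/5 of 2266459 = 1813167.20, rounded up to 1813168; 1,813,168 required, 1,813,325 in favor — approved.

Not approved — the C shares did not give the required vote.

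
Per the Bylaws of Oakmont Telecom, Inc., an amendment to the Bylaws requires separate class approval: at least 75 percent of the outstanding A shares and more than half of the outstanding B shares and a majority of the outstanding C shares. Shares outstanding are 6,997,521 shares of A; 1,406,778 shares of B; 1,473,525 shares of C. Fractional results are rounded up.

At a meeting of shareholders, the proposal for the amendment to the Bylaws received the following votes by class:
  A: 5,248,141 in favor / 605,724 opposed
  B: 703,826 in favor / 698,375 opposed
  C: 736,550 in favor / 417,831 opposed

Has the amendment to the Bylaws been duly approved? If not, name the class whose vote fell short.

A: 3/4 of 6997521 = 5248140.75, rounded up to 5248141; 5,248,141 required, 5,248,141 in favor — approved.
B: a majority of 1406778 is 703390; 703,390 required, 703,826 in favor — approved.
C: a majority of 1473525 is 736763; 736,763 required, 736,550 in favor — not approved.

Not approved — the C shares did not give the required vote.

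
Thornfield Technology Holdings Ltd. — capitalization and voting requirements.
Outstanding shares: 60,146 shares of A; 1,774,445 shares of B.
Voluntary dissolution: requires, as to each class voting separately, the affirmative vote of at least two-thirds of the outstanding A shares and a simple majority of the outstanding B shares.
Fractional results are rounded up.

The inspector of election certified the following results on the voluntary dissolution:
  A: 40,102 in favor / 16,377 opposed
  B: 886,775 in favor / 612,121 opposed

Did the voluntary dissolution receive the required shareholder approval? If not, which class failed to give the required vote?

A: 2/3 of 60146 = 40097.33, rounded up to 40098; 40,098 required, 40,102 in favor — approved.
B: a majority of 1774445 is 887223; 887,223 required, 886,775 in favor — not approved.

Not approved — the B shares did not give the required vote.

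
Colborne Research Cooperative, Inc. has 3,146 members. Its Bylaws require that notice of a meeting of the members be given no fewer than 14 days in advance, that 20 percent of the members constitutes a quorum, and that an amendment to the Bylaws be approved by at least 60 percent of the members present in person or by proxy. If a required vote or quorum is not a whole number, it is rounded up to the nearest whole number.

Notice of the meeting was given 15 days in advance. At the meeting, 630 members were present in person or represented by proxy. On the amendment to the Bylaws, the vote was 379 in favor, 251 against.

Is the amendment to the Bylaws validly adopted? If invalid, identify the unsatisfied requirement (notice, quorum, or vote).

Valid — all requirements satisfied.

Notice: 15 days given; 14 required. Satisfied.
Quorum: 20% of 3,146 = 629.20, rounded up to 630; 630 present. Satisfied.
Vote: requires three-fifths of those present (630); 3/5 of 630 = 378, so 378 needed; 379 in favor. Satisfied.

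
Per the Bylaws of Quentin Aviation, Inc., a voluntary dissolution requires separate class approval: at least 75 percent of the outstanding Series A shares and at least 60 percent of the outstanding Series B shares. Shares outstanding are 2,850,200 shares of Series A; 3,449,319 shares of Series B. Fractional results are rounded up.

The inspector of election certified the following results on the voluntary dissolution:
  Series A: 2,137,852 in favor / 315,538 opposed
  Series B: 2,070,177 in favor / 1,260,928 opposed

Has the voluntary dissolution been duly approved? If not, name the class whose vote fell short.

Approved — every class gave the required vote.

Series A: 3/4 of 2850200 = 2137650; 2,137,650 required, 2,137,852 in favor — approved.
Series B: 3/5 of 3449319 = 2069591.40, rounded up to 2069592; 2,069,592 required, 2,070,177 in favor — approved.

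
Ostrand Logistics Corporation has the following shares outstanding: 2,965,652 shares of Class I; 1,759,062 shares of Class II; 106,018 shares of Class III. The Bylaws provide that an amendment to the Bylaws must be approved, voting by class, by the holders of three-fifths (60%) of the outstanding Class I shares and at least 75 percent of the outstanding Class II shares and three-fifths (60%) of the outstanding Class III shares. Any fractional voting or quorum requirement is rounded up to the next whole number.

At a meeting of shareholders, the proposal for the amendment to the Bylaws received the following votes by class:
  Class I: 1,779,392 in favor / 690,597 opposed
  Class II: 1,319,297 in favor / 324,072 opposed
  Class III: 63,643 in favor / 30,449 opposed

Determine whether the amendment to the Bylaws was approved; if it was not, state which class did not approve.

Class I: 3/5 of 2965652 = 1779391.20, rounded up to 1779392; 1,779,392 required, 1,779,392 in favor — approved.
Class II: 3/4 of 1759062 = 1319296.50, rounded up to 1319297; 1,319,297 required, 1,319,297 in favor — approved.
Class III: 3/5 of 106018 = 63610.80, rounded up to 63611; 63,611 required, 63,643 in favor — approved.

Approved — every class gave the required vote.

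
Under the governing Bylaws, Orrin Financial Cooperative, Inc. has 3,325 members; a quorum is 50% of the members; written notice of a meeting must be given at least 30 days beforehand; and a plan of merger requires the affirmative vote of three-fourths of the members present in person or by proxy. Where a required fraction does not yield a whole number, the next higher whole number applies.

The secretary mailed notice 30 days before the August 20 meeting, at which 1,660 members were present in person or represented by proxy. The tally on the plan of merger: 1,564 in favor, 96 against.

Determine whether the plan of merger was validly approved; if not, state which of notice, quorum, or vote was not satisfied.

Invalid — quorum requirement not satisfied.

Notice: 30 days given; 30 required. Satisfied.
Quorum: 50% of 3,325 = 1,662.50, rounded up to 1,663; 1,660 present. Not satisfied.
Vote: requires three-fourths of those present (1,660); 3/4 of 1660 = 1245, so 1,245 needed; 1,564 in favor. Satisfied.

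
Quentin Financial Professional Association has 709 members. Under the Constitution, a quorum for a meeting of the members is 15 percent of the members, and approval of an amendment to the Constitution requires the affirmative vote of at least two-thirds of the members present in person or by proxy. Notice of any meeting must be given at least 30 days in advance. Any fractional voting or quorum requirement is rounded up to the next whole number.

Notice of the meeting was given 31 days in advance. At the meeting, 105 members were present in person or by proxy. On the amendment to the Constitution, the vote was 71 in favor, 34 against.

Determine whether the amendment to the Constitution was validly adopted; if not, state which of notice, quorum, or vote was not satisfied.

Notice: 31 days given; 30 required. Satisfied.
Quorum: 15% of 709 = 106.35, rounded up to 107; 105 present. Not satisfied.
Vote: requires two-thirds of those present (105); 2/3 of 105 = 70, so 70 needed; 71 in favor. Satisfied.

Invalid — quorum requirement not satisfied.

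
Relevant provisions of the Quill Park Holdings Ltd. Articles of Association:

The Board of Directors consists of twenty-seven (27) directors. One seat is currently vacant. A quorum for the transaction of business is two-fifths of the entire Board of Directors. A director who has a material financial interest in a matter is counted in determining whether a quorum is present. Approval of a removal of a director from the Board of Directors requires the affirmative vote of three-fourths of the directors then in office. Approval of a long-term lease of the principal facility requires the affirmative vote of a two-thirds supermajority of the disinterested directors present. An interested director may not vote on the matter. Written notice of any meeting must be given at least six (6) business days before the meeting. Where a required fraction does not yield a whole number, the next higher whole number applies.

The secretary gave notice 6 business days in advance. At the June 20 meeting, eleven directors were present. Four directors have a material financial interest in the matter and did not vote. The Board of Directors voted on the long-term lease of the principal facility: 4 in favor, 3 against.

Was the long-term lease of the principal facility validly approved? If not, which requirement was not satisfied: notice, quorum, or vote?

Invalid — vote requirement not satisfied.

Notice: 6 business days given; 6 required (6 ≥ 6). Satisfied.
Quorum: 11 present (interested directors count toward quorum); quorum is 11. Satisfied.
Vote: the long-term lease of the principal facility requires two-thirds of the disinterested directors present (11 − 4 = 7). 2/3 of 7 = 4.67, rounded up to 5, so 5 affirmative votes are needed; 4 voted in favor. Not satisfied.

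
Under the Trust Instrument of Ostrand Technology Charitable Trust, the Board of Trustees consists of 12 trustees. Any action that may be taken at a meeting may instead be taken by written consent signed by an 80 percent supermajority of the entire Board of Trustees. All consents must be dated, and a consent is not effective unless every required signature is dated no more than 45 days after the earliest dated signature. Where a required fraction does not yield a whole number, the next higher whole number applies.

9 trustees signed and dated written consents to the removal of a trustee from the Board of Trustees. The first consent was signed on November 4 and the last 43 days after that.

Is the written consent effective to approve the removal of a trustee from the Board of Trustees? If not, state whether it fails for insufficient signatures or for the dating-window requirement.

Signatures required: an 80 percent supermajority of 12 — 4/5 of 12 = 9.60, rounded up to 10, so 10 needed; 9 signed. Insufficient.
Dating window: the latest signature is 43 days after the earliest; the limit is 45 days. Within the window.

Not effective — insufficient signatures.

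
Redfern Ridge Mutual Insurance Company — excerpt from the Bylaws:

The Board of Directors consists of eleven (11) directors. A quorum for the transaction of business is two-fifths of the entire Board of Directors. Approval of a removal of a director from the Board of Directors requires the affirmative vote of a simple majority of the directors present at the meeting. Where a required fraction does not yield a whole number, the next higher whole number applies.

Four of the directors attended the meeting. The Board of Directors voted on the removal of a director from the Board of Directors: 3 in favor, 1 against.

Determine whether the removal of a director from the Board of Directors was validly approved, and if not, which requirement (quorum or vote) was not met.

Quorum: 4 present; quorum is 5. Not satisfied.
Vote: the removal of a director from the Board of Directors requires a majority of the directors present (4). A majority of 4 is 3, so 3 affirmative votes are needed; 3 voted in favor. Satisfied. (Moot — without a quorum no business can be validly transacted.)

Invalid — quorum requirement not satisfied.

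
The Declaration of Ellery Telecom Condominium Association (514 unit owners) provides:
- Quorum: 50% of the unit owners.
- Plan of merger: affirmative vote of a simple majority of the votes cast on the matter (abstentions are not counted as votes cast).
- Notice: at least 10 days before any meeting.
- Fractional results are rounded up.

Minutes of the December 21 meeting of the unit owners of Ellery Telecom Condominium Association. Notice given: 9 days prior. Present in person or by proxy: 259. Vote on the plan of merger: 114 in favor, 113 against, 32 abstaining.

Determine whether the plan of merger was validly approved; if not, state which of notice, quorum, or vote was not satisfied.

Invalid — notice requirement not satisfied.

Notice: 9 days given; 10 required. Not satisfied.
Quorum: 50% of 514 = 257; 259 present. Satisfied.
Vote: requires a majority of the votes cast (259 − 32 abstaining = 227); a majority of 227 is 114, so 114 needed; 114 in favor. Satisfied.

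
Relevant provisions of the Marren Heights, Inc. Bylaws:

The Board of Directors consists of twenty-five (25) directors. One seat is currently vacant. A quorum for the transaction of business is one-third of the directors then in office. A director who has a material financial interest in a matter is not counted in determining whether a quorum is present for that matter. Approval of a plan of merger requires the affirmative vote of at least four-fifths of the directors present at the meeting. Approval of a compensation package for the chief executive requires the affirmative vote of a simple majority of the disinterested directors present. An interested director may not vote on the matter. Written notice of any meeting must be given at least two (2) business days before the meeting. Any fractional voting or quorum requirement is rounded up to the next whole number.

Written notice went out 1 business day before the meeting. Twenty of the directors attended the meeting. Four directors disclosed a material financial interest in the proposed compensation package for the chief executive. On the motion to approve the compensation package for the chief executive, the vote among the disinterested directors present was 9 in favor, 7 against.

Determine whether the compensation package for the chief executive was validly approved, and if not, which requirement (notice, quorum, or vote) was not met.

Invalid — notice requirement not satisfied.

Notice: 1 business day given; 2 required (1 < 2). Not satisfied.
Quorum: 20 present, but the 4 interested directors do not count, leaving 16. Quorum is 8. Satisfied.
Vote: the compensation package for the chief executive requires a majority of the disinterested directors present (20 − 4 = 16). A majority of 16 is 9, so 9 affirmative votes are needed; 9 voted in favor. Satisfied.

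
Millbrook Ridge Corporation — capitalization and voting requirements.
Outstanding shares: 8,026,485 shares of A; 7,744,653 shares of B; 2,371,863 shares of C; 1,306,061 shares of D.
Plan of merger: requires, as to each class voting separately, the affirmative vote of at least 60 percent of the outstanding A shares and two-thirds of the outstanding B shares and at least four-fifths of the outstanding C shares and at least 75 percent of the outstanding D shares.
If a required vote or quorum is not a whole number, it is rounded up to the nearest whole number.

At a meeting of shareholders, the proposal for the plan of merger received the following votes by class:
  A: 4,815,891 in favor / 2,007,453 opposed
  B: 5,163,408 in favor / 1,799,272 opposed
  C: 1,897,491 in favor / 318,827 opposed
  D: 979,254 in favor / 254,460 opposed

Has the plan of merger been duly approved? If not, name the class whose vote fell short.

Not approved — the D shares did not give the required vote.

A: 3/5 of 8026485 = 4815891; 4,815,891 required, 4,815,891 in favor — approved.
B: 2/3 of 7744653 = 5163102; 5,163,102 required, 5,163,408 in favor — approved.
C: 4/5 of 2371863 = 1897490.40, rounded up to 1897491; 1,897,491 required, 1,897,491 in favor — approved.
D: 3/4 of 1306061 = 979545.75, rounded up to 979546; 979,546 required, 979,254 in favor — not approved.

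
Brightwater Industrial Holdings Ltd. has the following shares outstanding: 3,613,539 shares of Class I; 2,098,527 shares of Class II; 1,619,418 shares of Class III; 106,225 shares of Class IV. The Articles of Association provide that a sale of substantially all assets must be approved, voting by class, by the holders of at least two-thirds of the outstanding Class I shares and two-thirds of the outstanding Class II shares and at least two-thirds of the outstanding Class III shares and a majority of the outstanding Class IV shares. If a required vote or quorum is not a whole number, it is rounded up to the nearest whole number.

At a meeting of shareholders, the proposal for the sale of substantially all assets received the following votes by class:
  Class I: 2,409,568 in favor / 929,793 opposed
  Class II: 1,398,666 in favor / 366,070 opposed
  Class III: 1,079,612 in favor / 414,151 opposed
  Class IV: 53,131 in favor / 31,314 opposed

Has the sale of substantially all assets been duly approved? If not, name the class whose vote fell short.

Class I: 2/3 of 3613539 = 2409026; 2,409,026 required, 2,409,568 in favor — approved.
Class II: 2/3 of 2098527 = 1399018; 1,399,018 required, 1,398,666 in favor — not approved.
Class III: 2/3 of 1619418 = 1079612; 1,079,612 required, 1,079,612 in favor — approved.
Class IV: a majority of 106225 is 53113; 53,113 required, 53,131 in favor — approved.

Not approved — the Class II shares did not give the required vote.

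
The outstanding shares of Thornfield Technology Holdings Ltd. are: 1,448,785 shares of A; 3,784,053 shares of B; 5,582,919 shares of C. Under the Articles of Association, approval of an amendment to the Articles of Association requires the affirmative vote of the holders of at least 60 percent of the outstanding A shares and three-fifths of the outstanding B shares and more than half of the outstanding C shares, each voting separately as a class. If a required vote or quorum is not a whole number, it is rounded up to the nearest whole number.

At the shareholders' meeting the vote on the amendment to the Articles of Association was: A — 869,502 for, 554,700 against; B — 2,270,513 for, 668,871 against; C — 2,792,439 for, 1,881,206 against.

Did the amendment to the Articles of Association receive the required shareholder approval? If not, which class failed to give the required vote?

Approved — every class gave the required vote.

A: 3/5 of 1448785 = 869271; 869,271 required, 869,502 in favor — approved.
B: 3/5 of 3784053 = 2270431.80, rounded up to 2270432; 2,270,432 required, 2,270,513 in favor — approved.
C: a majority of 5582919 is 2791460; 2,791,460 required, 2,792,439 in favor — approved.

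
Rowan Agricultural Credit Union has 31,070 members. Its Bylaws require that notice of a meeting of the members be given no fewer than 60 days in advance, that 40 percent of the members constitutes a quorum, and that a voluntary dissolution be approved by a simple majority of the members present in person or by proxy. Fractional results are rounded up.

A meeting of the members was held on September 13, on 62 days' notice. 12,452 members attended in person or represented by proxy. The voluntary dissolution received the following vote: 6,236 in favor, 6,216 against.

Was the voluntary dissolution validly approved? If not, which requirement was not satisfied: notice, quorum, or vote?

Valid — all requirements satisfied.

Notice: 62 days given; 60 required. Satisfied.
Quorum: 40% of 31,070 = 12,428; 12,452 present. Satisfied.
Vote: requires a majority of those present (12,452); a majority of 12452 is 6227, so 6,227 needed; 6,236 in favor. Satisfied.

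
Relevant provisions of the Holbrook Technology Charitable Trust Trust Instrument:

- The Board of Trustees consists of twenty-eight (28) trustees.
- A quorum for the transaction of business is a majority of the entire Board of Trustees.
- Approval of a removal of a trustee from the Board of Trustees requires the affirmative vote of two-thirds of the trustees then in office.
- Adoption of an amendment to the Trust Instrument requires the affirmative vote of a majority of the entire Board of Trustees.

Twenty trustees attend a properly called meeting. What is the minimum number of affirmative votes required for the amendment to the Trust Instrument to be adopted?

The amendment to the Trust Instrument requires a majority of the entire Board of Trustees (28).
A majority of 28 is 15.

15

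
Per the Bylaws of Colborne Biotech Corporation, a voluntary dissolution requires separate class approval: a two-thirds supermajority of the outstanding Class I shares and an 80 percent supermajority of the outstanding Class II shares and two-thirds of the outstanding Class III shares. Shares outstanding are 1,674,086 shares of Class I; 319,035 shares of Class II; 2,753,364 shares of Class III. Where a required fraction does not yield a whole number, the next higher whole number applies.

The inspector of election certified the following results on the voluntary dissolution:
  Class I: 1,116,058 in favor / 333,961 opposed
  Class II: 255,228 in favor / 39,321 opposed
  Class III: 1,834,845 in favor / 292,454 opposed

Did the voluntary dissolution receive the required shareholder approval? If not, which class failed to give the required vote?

Not approved — the Class III shares did not give the required vote.

Class I: 2/3 of 1674086 = 1116057.33, rounded up to 1116058; 1,116,058 required, 1,116,058 in favor — approved.
Class II: 4/5 of 319035 = 255228; 255,228 required, 255,228 in favor — approved.
Class III: 2/3 of 2753364 = 1835576; 1,835,576 required, 1,834,845 in favor — not approved.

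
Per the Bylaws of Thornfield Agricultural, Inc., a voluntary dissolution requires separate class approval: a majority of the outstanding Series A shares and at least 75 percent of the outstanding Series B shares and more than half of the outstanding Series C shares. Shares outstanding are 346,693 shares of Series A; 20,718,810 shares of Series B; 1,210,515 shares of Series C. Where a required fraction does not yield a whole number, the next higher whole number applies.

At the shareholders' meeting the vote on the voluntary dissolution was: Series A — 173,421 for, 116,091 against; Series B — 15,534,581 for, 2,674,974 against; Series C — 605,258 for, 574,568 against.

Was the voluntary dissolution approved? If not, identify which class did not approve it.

Series A: a majority of 346693 is 173347; 173,347 required, 173,421 in favor — approved.
Series B: 3/4 of 20718810 = 15539107.50, rounded up to 15539108; 15,539,108 required, 15,534,581 in favor — not approved.
Series C: a majority of 1210515 is 605258; 605,258 required, 605,258 in favor — approved.

Not approved — the Series B shares did not give the required vote.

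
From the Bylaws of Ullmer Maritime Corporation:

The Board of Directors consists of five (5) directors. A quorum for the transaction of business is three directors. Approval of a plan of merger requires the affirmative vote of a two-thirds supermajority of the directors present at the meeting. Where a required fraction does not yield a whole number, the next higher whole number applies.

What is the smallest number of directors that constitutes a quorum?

3

The quorum is fixed at 3.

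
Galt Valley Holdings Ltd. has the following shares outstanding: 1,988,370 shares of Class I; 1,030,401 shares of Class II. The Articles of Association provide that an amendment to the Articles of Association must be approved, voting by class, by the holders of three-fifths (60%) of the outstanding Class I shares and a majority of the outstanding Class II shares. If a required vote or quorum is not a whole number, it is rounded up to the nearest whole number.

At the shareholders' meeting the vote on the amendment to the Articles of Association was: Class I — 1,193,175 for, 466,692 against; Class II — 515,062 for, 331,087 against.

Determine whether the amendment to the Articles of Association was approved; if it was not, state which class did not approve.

Class I: 3/5 of 1988370 = 1193022; 1,193,022 required, 1,193,175 in favor — approved.
Class II: a majority of 1030401 is 515201; 515,201 required, 515,062 in favor — not approved.

Not approved — the Class II shares did not give the required vote.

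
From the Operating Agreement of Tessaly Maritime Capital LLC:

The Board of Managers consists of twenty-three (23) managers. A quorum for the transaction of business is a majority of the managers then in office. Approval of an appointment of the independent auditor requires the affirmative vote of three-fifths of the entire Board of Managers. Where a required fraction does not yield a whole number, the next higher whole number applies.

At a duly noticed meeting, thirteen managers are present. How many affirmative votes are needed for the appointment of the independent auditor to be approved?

14

The appointment of the independent auditor requires three-fifths of the entire Board of Managers (23).
3/5 of 23 = 13.80, rounded up to 14.
(Only 13 can vote, so the appointment of the independent auditor cannot pass at this meeting, but the required vote is still 14.)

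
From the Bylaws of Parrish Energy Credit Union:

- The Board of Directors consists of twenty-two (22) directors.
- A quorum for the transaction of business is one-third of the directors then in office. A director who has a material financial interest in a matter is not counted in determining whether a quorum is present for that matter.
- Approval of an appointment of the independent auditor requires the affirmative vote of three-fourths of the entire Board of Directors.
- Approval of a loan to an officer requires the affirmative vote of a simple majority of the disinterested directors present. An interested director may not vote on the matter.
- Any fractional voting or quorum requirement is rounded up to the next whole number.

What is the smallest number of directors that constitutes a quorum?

8

1/3 of 22 = 7.33, rounded up to 8.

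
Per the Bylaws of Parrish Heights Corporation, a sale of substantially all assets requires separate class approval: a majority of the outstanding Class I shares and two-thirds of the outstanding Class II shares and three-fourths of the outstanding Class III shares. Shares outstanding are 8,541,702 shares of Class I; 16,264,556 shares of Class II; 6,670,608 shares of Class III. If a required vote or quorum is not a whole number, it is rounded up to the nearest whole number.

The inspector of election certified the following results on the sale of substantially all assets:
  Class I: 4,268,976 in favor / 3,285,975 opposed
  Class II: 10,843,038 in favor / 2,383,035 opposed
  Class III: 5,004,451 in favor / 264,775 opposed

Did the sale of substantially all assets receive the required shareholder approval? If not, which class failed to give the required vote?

Class I: a majority of 8541702 is 4270852; 4,270,852 required, 4,268,976 in favor — not approved.
Class II: 2/3 of 16264556 = 10843037.33, rounded up to 10843038; 10,843,038 required, 10,843,038 in favor — approved.
Class III: 3/4 of 6670608 = 5002956; 5,002,956 required, 5,004,451 in favor — approved.

Not approved — the Class I shares did not give the required vote.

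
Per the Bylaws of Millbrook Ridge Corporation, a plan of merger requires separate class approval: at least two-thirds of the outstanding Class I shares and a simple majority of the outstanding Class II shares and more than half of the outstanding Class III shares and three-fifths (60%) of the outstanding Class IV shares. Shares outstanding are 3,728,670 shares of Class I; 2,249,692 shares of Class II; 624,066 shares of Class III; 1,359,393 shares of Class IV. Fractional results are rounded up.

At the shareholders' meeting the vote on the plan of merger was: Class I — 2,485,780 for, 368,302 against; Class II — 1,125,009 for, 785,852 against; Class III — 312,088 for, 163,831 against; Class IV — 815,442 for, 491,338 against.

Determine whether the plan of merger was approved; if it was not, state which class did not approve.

Class I: 2/3 of 3728670 = 2485780; 2,485,780 required, 2,485,780 in favor — approved.
Class II: a majority of 2249692 is 1124847; 1,124,847 required, 1,125,009 in favor — approved.
Class III: a majority of 624066 is 312034; 312,034 required, 312,088 in favor — approved.
Class IV: 3/5 of 1359393 = 815635.80, rounded up to 815636; 815,636 required, 815,442 in favor — not approved.

Not approved — the Class IV shares did not give the required vote.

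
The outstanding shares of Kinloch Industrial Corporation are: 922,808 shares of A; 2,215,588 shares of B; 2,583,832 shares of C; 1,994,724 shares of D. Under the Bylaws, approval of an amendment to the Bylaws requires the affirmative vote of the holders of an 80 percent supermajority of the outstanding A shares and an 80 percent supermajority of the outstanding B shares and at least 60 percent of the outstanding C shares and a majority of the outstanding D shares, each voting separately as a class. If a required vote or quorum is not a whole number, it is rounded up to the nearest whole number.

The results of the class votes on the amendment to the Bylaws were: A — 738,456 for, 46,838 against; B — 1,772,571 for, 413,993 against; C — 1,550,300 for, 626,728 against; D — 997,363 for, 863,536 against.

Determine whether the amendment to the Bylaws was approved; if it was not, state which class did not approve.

A: 4/5 of 922808 = 738246.40, rounded up to 738247; 738,247 required, 738,456 in favor — approved.
B: 4/5 of 2215588 = 1772470.40, rounded up to 1772471; 1,772,471 required, 1,772,571 in favor — approved.
C: 3/5 of 2583832 = 1550299.20, rounded up to 1550300; 1,550,300 required, 1,550,300 in favor — approved.
D: a majority of 1994724 is 997363; 997,363 required, 997,363 in favor — approved.

Approved — every class gave the required vote.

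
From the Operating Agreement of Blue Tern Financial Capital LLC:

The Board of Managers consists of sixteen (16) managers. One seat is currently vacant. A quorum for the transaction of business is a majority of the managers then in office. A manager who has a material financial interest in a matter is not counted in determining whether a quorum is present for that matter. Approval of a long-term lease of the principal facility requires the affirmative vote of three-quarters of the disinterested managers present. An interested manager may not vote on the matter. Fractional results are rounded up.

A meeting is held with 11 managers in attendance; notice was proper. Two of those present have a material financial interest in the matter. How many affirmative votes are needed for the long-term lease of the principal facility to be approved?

The long-term lease of the principal facility requires three-fourths of the disinterested managers present (11 − 2 = 9).
3/4 of 9 = 6.75, rounded up to 7.

7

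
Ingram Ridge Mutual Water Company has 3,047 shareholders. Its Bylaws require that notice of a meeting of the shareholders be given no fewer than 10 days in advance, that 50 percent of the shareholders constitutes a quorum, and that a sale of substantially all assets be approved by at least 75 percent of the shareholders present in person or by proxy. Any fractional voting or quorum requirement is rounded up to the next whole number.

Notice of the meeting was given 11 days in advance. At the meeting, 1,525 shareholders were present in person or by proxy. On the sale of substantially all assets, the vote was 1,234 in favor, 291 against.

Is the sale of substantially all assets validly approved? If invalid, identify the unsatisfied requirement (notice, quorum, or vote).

Notice: 11 days given; 10 required. Satisfied.
Quorum: 50% of 3,047 = 1,523.50, rounded up to 1,524; 1,525 present. Satisfied.
Vote: requires three-fourths of those present (1,525); 3/4 of 1525 = 1143.75, rounded up to 1144, so 1,144 needed; 1,234 in favor. Satisfied.

Valid — all requirements satisfied.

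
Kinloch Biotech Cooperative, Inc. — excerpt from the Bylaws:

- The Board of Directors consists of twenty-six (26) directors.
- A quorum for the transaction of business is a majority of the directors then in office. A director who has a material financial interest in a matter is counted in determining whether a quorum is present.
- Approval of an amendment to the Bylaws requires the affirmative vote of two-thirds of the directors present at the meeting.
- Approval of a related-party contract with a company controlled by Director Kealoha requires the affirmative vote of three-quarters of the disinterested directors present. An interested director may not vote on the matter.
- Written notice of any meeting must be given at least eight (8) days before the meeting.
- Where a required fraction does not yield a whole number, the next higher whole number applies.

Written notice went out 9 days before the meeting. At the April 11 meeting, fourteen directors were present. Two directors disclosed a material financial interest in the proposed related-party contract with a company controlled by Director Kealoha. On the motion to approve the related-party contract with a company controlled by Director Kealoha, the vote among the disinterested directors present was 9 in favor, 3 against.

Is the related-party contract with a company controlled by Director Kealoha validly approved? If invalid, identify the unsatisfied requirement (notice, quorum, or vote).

Valid — all requirements satisfied.

Notice: 9 days given; 8 required (9 ≥ 8). Satisfied.
Quorum: 14 present (interested directors count toward quorum); quorum is 14. Satisfied.
Vote: the related-party contract with a company controlled by Director Kealoha requires three-fourths of the disinterested directors present (14 − 2 = 12). 3/4 of 12 = 9, so 9 affirmative votes are needed; 9 voted in favor. Satisfied.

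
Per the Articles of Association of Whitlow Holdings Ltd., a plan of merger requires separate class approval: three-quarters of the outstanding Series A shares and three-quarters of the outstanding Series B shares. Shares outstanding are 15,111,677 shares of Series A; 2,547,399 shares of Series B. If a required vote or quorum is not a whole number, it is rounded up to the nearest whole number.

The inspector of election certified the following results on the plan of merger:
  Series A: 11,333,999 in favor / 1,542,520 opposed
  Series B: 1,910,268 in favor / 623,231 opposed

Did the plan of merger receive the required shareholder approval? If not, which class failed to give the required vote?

Series A: 3/4 of 15111677 = 11333757.75, rounded up to 11333758; 11,333,758 required, 11,333,999 in favor — approved.
Series B: 3/4 of 2547399 = 1910549.25, rounded up to 1910550; 1,910,550 required, 1,910,268 in favor — not approved.

Not approved — the Series B shares did not give the required vote.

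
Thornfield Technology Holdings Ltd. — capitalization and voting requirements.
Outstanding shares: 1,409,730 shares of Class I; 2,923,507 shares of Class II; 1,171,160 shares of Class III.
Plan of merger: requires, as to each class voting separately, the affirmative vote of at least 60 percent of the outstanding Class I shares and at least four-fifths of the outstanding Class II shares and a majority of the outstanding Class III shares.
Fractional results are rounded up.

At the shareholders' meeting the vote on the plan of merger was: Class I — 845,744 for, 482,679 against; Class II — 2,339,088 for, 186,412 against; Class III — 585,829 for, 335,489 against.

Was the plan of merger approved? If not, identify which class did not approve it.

Class I: 3/5 of 1409730 = 845838; 845,838 required, 845,744 in favor — not approved.
Class II: 4/5 of 2923507 = 2338805.60, rounded up to 2338806; 2,338,806 required, 2,339,088 in favor — approved.
Class III: a majority of 1171160 is 585581; 585,581 required, 585,829 in favor — approved.

Not approved — the Class I shares did not give the required vote.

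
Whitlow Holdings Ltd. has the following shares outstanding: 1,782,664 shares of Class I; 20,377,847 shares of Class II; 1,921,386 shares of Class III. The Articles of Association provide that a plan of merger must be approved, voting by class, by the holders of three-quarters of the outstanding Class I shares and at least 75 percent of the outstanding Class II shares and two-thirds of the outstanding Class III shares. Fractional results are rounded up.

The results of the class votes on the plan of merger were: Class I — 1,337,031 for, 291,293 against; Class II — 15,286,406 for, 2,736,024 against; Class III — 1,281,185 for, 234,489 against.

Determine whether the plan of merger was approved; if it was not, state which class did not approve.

Class I: 3/4 of 1782664 = 1336998; 1,336,998 required, 1,337,031 in favor — approved.
Class II: 3/4 of 20377847 = 15283385.25, rounded up to 15283386; 15,283,386 required, 15,286,406 in favor — approved.
Class III: 2/3 of 1921386 = 1280924; 1,280,924 required, 1,281,185 in favor — approved.

Approved — every class gave the required vote.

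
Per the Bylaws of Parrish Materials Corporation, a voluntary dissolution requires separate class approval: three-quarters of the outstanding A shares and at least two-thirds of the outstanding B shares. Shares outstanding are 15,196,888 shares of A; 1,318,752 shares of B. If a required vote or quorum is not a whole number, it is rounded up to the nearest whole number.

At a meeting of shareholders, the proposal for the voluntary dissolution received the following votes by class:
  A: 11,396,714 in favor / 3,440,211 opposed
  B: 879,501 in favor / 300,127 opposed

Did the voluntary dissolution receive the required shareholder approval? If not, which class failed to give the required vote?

A: 3/4 of 15196888 = 11397666; 11,397,666 required, 11,396,714 in favor — not approved.
B: 2/3 of 1318752 = 879168; 879,168 required, 879,501 in favor — approved.

Not approved — the A shares did not give the required vote.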